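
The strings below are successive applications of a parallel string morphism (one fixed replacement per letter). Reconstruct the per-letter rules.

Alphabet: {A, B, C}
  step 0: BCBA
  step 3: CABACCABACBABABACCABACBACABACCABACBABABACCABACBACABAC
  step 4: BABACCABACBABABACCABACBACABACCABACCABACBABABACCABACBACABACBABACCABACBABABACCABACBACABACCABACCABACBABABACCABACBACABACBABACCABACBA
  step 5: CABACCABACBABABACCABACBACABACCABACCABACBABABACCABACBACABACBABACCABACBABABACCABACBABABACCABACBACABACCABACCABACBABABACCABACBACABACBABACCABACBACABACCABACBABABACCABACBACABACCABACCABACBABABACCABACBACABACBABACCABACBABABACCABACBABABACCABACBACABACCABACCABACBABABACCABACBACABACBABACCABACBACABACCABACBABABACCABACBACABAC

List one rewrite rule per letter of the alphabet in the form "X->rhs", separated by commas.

  step 4 ⇒ step 5: BABACCABACBABABACCABACBACABACCABACCABACBABABACCABACBACABACBABACCABACBABABACCABACBACABACCABACCABACBABABACCABACBACABACBABACCABACBA ⇒ CA·BAC·CA·BAC·BA·BA·BAC·CA·BAC·BA·CA·BAC·CA·BAC·CA·BAC·BA·BA·BAC·CA·BAC·BA·CA·BAC·BA·BAC·CA·BAC·BA·BA·BAC·CA·BAC·BA·BA·BAC·CA·BAC·BA·CA·BAC·CA·BAC·CA·BAC·BA·BA·BAC·CA·BAC·BA·CA·BAC·BA·BAC·CA·BAC·BA·CA·BAC·CA·BAC·BA·BA·BAC·CA·BAC·BA·CA·BAC·CA·BAC·CA·BAC·BA·BA·BAC·CA·BAC·BA·CA·BAC·BA·BAC·CA·BAC·BA·BA·BAC·CA·BAC·BA·BA·BAC·CA·BAC·BA·CA·BAC·CA·BAC·CA·BAC·BA·BA·BAC·CA·BAC·BA·CA·BAC·BA·BAC·CA·BAC·BA·CA·BAC·CA·BAC·BA·BA·BAC·CA·BAC·BA·CA·BAC
    A ↦ BAC
    B ↦ CA
    C ↦ BA

A->BAC, B->CA, C->BA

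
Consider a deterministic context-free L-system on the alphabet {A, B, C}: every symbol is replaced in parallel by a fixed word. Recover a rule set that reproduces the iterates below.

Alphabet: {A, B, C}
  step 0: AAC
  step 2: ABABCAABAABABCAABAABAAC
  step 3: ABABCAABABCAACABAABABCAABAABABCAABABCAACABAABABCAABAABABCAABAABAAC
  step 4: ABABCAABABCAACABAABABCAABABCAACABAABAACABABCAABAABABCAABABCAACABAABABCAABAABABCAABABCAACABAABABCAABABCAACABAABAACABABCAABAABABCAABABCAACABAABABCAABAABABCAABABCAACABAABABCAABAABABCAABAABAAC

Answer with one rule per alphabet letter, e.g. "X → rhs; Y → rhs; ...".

  step 3 ⇒ step 4: ABABCAABABCAACABAABABCAABAABABCAABABCAACABAABABCAABAABABCAABAABAAC ⇒ ABA·BCA·ABA·BCA·AC·ABA·ABA·BCA·ABA·BCA·AC·ABA·ABA·AC·ABA·BCA·ABA·ABA·BCA·ABA·BCA·AC·ABA·ABA·BCA·ABA·ABA·BCA·ABA·BCA·AC·ABA·ABA·BCA·ABA·BCA·AC·ABA·ABA·AC·ABA·BCA·ABA·ABA·BCA·ABA·BCA·AC·ABA·ABA·BCA·ABA·ABA·BCA·ABA·BCA·AC·ABA·ABA·BCA·ABA·ABA·BCA·ABA·ABA·AC
    A ↦ ABA
    B ↦ BCA
    C ↦ AC

A->ABA, B->BCA, C->AC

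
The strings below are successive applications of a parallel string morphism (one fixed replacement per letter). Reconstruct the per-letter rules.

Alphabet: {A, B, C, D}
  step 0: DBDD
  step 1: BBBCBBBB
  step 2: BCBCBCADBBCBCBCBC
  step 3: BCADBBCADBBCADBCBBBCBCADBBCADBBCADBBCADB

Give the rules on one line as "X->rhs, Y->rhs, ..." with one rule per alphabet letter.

  step 2 ⇒ step 3: BCBCBCADBBCBCBCBC ⇒ BC·ADB·BC·ADB·BC·ADB·C·BB·BC·BC·ADB·BC·ADB·BC·ADB·BC·ADB
    A ↦ C
    B ↦ BC
    C ↦ ADB
    D ↦ BB

A->C, B->BC, C->ADB, D->BB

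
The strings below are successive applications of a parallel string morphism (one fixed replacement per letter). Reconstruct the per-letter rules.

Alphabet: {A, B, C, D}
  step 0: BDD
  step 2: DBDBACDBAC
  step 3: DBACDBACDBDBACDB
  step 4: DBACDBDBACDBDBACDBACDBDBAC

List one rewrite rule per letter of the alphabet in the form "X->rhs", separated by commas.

A->D, B->AC, C->B, D->DB

  step 3 ⇒ step 4: DBACDBACDBDBACDB ⇒ DB·AC·D·B·DB·AC·D·B·DB·AC·DB·AC·D·B·DB·AC
    A ↦ D
    B ↦ AC
    C ↦ B
    D ↦ DB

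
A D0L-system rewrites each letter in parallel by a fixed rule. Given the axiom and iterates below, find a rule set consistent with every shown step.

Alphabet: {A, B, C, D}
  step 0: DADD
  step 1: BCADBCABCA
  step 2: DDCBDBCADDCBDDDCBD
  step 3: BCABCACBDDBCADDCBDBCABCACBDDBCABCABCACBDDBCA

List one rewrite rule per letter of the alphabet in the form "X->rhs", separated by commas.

  step 2 ⇒ step 3: DDCBDBCADDCBDDDCBD ⇒ BCA·BCA·CB·DD·BCA·DD·CB·D·BCA·BCA·CB·DD·BCA·BCA·BCA·CB·DD·BCA
    A ↦ D
    B ↦ DD
    C ↦ CB
    D ↦ BCA

A->D, B->DD, C->CB, D->BCA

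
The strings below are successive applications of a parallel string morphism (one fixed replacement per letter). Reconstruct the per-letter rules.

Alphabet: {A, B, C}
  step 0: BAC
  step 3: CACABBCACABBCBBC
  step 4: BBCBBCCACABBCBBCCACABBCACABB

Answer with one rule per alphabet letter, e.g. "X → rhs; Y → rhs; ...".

  step 3 ⇒ step 4: CACABBCACABBCBBC ⇒ BB·C·BB·C·CA·CA·BB·C·BB·C·CA·CA·BB·CA·CA·BB
    A ↦ C
    B ↦ CA
    C ↦ BB

A->C, B->CA, C->BB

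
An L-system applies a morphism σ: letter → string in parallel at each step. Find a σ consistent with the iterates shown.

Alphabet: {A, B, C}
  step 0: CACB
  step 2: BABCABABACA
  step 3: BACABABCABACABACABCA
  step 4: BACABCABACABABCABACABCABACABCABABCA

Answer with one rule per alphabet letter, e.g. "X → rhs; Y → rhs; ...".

  step 3 ⇒ step 4: BACABABCABACABACABCA ⇒ BA·CA·B·CA·BA·CA·BA·B·CA·BA·CA·B·CA·BA·CA·B·CA·BA·B·CA
    A ↦ CA
    B ↦ BA
    C ↦ B

A->CA, B->BA, C->B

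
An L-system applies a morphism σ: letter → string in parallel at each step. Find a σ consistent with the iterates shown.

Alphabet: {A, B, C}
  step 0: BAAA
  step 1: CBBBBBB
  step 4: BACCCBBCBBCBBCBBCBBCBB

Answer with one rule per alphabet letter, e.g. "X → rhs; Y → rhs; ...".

  step 0 ⇒ step 1: BAAA ⇒ C·BB·BB·BB
    A ↦ BB
    B ↦ C
    C ↦ BA  (constrained at step 1)

A->BB, B->C, C->BA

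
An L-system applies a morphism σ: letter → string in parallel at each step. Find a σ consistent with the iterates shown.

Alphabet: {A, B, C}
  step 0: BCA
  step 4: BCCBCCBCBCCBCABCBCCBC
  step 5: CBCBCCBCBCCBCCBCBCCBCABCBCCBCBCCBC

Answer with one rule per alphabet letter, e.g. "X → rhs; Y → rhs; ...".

A->AB, B->C, C->BC

  step 4 ⇒ step 5: BCCBCCBCBCCBCABCBCCBC ⇒ C·BC·BC·C·BC·BC·C·BC·C·BC·BC·C·BC·AB·C·BC·C·BC·BC·C·BC
    A ↦ AB
    B ↦ C
    C ↦ BC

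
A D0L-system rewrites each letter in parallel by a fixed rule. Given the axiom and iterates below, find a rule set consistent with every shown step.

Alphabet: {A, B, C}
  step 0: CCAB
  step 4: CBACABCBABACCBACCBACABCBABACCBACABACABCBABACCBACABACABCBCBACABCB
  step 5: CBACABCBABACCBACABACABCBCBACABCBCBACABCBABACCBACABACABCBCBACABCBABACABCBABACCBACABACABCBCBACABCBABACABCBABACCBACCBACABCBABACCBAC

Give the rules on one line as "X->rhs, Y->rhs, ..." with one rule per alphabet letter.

  step 4 ⇒ step 5: CBACABCBABACCBACCBACABCBABACCBACABACABCBABACCBACABACABCBCBACABCB ⇒ CB·AC·AB·CB·AB·AC·CB·AC·AB·AC·AB·CB·CB·AC·AB·CB·CB·AC·AB·CB·AB·AC·CB·AC·AB·AC·AB·CB·CB·AC·AB·CB·AB·AC·AB·CB·AB·AC·CB·AC·AB·AC·AB·CB·CB·AC·AB·CB·AB·AC·AB·CB·AB·AC·CB·AC·CB·AC·AB·CB·AB·AC·CB·AC
    A ↦ AB
    B ↦ AC
    C ↦ CB

A->AB, B->AC, C->CB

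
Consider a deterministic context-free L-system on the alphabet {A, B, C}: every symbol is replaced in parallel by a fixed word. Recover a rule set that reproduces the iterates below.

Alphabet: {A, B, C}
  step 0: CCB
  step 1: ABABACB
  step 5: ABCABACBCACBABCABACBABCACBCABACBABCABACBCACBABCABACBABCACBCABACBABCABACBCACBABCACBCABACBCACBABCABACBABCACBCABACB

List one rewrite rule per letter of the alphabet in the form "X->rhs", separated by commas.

A->C, B->ACB, C->AB

  step 0 ⇒ step 1: CCB ⇒ AB·AB·ACB
    B ↦ ACB
    C ↦ AB
    A ↦ C  (constrained at step 1)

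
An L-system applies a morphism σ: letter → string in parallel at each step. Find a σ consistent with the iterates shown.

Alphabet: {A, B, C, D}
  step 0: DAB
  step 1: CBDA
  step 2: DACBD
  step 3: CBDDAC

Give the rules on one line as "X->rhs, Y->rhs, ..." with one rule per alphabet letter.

  step 2 ⇒ step 3: DACBD ⇒ C·BD·D·A·C
    A ↦ BD
    B ↦ A
    C ↦ D
    D ↦ C

A->BD, B->A, C->D, D->C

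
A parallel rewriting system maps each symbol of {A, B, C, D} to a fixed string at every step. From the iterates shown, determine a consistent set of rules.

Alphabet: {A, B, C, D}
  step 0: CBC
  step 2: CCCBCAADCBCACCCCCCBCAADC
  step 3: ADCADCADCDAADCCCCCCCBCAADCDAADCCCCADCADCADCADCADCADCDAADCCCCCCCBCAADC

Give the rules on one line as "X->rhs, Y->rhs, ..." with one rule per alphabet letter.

A->CCC, B->DA, C->ADC, D->BCA

  step 2 ⇒ step 3: CCCBCAADCBCACCCCCCBCAADC ⇒ ADC·ADC·ADC·DA·ADC·CCC·CCC·BCA·ADC·DA·ADC·CCC·ADC·ADC·ADC·ADC·ADC·ADC·DA·ADC·CCC·CCC·BCA·ADC
    A ↦ CCC
    B ↦ DA
    C ↦ ADC
    D ↦ BCA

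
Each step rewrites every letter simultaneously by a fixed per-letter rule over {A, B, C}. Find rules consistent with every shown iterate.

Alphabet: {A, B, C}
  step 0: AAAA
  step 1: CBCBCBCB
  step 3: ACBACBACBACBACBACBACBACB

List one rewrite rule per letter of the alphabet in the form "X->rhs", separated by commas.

A->CB, B->A, C->BAB

  step 0 ⇒ step 1: AAAA ⇒ CB·CB·CB·CB
    A ↦ CB
    B ↦ A  (constrained at step 1)
    C ↦ BAB  (constrained at step 1)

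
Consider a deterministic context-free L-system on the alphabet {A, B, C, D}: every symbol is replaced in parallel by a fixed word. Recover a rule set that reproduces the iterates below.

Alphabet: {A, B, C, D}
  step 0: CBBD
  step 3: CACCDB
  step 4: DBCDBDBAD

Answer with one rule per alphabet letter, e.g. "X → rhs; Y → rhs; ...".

A->C, B->D, C->DB, D->A

  step 3 ⇒ step 4: CACCDB ⇒ DB·C·DB·DB·A·D
    A ↦ C
    B ↦ D
    C ↦ DB
    D ↦ A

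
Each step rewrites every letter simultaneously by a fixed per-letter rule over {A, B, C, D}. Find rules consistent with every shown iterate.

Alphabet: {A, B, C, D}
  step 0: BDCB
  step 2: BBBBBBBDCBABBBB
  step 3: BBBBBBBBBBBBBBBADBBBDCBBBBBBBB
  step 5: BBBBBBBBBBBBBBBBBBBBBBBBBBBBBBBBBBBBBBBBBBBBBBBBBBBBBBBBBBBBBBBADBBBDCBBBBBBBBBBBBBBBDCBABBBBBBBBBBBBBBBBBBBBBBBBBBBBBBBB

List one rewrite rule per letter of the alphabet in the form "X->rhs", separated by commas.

  step 2 ⇒ step 3: BBBBBBBDCBABBBB ⇒ BB·BB·BB·BB·BB·BB·BB·BA·D·BB·BDC·BB·BB·BB·BB
    A ↦ BDC
    B ↦ BB
    C ↦ D
    D ↦ BA

A->BDC, B->BB, C->D, D->BA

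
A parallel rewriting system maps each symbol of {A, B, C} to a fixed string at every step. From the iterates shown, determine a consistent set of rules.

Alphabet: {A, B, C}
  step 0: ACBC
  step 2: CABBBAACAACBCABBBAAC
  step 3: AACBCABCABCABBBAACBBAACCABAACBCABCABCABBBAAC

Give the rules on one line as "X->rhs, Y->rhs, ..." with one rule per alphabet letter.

A->B, B->CAB, C->AAC

  step 2 ⇒ step 3: CABBBAACAACBCABBBAAC ⇒ AAC·B·CAB·CAB·CAB·B·B·AAC·B·B·AAC·CAB·AAC·B·CAB·CAB·CAB·B·B·AAC
    A ↦ B
    B ↦ CAB
    C ↦ AAC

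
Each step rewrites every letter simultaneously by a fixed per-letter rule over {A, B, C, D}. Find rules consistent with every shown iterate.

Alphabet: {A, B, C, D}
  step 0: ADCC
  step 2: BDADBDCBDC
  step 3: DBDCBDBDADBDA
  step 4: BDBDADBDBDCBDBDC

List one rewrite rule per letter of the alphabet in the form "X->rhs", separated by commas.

  step 3 ⇒ step 4: DBDCBDBDADBDA ⇒ B·D·B·DA·D·B·D·B·DC·B·D·B·DC
    A ↦ DC
    B ↦ D
    C ↦ DA
    D ↦ B

A->DC, B->D, C->DA, D->B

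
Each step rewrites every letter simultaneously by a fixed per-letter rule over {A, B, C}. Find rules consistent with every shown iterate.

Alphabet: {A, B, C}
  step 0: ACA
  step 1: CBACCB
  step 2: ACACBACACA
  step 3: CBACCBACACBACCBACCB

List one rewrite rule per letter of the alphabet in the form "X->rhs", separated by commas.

A->CB, B->A, C->AC

  step 2 ⇒ step 3: ACACBACACA ⇒ CB·AC·CB·AC·A·CB·AC·CB·AC·CB
    A ↦ CB
    B ↦ A
    C ↦ AC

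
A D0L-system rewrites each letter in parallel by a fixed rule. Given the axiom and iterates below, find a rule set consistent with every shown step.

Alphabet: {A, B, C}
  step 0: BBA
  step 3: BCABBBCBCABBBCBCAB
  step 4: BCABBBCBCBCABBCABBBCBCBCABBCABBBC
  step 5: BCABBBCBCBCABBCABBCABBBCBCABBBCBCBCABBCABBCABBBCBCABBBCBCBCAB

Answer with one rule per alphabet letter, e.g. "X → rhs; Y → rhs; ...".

  step 4 ⇒ step 5: BCABBBCBCBCABBCABBBCBCBCABBCABBBC ⇒ BC·AB·B·BC·BC·BC·AB·BC·AB·BC·AB·B·BC·BC·AB·B·BC·BC·BC·AB·BC·AB·BC·AB·B·BC·BC·AB·B·BC·BC·BC·AB
    A ↦ B
    B ↦ BC
    C ↦ AB

A->B, B->BC, C->AB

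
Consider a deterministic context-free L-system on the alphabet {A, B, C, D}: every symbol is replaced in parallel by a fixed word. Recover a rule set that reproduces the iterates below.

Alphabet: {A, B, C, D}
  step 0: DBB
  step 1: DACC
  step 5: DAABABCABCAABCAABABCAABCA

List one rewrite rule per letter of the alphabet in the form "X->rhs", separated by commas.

  step 0 ⇒ step 1: DBB ⇒ DA·C·C
    B ↦ C
    D ↦ DA
    A ↦ AB  (constrained at step 1)
    C ↦ A  (constrained at step 1)

A->AB, B->C, C->A, D->DA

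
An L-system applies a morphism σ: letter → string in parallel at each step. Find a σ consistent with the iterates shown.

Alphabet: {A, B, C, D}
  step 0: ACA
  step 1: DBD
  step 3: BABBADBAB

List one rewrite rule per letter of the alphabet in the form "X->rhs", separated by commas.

  step 0 ⇒ step 1: ACA ⇒ D·B·D
    A ↦ D
    C ↦ B
    B ↦ BA  (constrained at step 1)
    D ↦ BC  (constrained at step 1)

A->D, B->BA, C->B, D->BC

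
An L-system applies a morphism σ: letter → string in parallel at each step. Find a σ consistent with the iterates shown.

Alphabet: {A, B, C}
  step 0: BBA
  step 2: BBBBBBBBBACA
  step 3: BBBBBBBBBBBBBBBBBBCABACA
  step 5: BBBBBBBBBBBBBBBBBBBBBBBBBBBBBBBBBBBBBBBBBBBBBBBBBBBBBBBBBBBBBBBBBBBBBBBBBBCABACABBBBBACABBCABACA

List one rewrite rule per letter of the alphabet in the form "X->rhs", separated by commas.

  step 2 ⇒ step 3: BBBBBBBBBACA ⇒ BB·BB·BB·BB·BB·BB·BB·BB·BB·CA·BA·CA
    A ↦ CA
    B ↦ BB
    C ↦ BA

A->CA, B->BB, C->BA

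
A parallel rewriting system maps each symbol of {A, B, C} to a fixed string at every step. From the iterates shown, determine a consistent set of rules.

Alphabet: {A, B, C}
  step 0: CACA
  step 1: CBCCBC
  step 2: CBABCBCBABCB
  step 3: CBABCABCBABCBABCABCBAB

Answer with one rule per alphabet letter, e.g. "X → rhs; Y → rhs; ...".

  step 2 ⇒ step 3: CBABCBCBABCB ⇒ CB·AB·C·AB·CB·AB·CB·AB·C·AB·CB·AB
    A ↦ C
    B ↦ AB
    C ↦ CB

A->C, B->AB, C->CB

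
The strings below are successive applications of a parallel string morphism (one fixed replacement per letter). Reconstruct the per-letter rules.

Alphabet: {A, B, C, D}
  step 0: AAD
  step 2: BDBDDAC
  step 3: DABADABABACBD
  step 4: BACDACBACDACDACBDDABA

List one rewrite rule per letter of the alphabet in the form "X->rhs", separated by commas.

  step 3 ⇒ step 4: DABADABABACBD ⇒ BA·C·DA·C·BA·C·DA·C·DA·C·BD·DA·BA
    A ↦ C
    B ↦ DA
    C ↦ BD
    D ↦ BA

A->C, B->DA, C->BD, D->BA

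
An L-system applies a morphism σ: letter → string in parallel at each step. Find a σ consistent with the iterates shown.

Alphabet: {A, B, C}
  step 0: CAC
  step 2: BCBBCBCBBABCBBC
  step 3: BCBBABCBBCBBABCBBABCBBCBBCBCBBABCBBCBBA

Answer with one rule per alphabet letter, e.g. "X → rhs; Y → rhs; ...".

A->BC, B->BCB, C->BA

  step 2 ⇒ step 3: BCBBCBCBBABCBBC ⇒ BCB·BA·BCB·BCB·BA·BCB·BA·BCB·BCB·BC·BCB·BA·BCB·BCB·BA
    A ↦ BC
    B ↦ BCB
    C ↦ BA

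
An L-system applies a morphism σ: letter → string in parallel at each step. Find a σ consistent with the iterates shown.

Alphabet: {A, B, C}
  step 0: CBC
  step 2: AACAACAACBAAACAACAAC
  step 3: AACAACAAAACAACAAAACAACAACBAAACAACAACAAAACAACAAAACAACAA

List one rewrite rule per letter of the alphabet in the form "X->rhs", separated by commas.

  step 2 ⇒ step 3: AACAACAACBAAACAACAAC ⇒ AAC·AAC·AA·AAC·AAC·AA·AAC·AAC·AA·CBA·AAC·AAC·AAC·AA·AAC·AAC·AA·AAC·AAC·AA
    A ↦ AAC
    B ↦ CBA
    C ↦ AA

A->AAC, B->CBA, C->AA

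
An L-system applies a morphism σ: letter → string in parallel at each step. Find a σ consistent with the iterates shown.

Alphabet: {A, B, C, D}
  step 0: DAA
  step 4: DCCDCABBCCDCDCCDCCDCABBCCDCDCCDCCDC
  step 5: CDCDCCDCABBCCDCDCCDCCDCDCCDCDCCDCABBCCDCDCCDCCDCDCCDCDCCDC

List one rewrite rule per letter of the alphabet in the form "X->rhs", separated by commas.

  step 4 ⇒ step 5: DCCDCABBCCDCDCCDCCDCABBCCDCDCCDCCDC ⇒ C·DC·DC·C·DC·ABB·C·C·DC·DC·C·DC·C·DC·DC·C·DC·DC·C·DC·ABB·C·C·DC·DC·C·DC·C·DC·DC·C·DC·DC·C·DC
    A ↦ ABB
    B ↦ C
    C ↦ DC
    D ↦ C

A->ABB, B->C, C->DC, D->C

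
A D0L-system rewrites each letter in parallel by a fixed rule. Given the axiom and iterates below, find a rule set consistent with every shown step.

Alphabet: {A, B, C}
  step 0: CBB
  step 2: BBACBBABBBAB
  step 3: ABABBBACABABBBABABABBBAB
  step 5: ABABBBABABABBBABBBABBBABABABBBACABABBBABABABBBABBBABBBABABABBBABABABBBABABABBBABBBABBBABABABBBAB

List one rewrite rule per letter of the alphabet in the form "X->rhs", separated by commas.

  step 2 ⇒ step 3: BBACBBABBBAB ⇒ AB·AB·BB·AC·AB·AB·BB·AB·AB·AB·BB·AB
    A ↦ BB
    B ↦ AB
    C ↦ AC

A->BB, B->AB, C->AC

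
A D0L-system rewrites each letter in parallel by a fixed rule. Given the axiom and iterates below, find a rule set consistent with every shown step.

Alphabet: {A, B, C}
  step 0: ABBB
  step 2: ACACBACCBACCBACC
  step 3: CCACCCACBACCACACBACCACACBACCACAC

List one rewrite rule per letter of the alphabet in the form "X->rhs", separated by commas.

  step 2 ⇒ step 3: ACACBACCBACCBACC ⇒ CC·AC·CC·AC·BA·CC·AC·AC·BA·CC·AC·AC·BA·CC·AC·AC
    A ↦ CC
    B ↦ BA
    C ↦ AC

A->CC, B->BA, C->AC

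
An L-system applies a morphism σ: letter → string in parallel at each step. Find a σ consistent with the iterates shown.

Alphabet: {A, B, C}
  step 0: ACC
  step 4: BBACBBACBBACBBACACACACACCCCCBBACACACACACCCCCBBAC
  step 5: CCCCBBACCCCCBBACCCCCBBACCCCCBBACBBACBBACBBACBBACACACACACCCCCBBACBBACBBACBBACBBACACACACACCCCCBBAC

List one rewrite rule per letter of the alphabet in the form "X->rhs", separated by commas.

  step 4 ⇒ step 5: BBACBBACBBACBBACACACACACCCCCBBACACACACACCCCCBBAC ⇒ CC·CC·BB·AC·CC·CC·BB·AC·CC·CC·BB·AC·CC·CC·BB·AC·BB·AC·BB·AC·BB·AC·BB·AC·AC·AC·AC·AC·CC·CC·BB·AC·BB·AC·BB·AC·BB·AC·BB·AC·AC·AC·AC·AC·CC·CC·BB·AC
    A ↦ BB
    B ↦ CC
    C ↦ AC

A->BB, B->CC, C->AC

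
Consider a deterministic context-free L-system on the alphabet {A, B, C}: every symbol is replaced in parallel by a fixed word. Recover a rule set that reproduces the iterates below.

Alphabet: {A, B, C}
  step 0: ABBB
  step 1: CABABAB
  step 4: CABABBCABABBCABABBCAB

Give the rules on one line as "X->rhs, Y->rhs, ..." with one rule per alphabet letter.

A->C, B->AB, C->B

  step 0 ⇒ step 1: ABBB ⇒ C·AB·AB·AB
    A ↦ C
    B ↦ AB
    C ↦ B  (constrained at step 1)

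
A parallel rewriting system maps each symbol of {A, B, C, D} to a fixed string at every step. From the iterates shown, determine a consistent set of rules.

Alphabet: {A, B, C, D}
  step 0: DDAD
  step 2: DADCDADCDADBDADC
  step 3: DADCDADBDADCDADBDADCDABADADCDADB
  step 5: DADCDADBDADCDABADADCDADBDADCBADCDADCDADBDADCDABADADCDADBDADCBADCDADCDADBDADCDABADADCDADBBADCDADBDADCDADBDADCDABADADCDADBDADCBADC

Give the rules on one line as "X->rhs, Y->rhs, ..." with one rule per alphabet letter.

A->DC, B->BA, C->DB, D->DA

  step 2 ⇒ step 3: DADCDADCDADBDADC ⇒ DA·DC·DA·DB·DA·DC·DA·DB·DA·DC·DA·BA·DA·DC·DA·DB
    A ↦ DC
    B ↦ BA
    C ↦ DB
    D ↦ DA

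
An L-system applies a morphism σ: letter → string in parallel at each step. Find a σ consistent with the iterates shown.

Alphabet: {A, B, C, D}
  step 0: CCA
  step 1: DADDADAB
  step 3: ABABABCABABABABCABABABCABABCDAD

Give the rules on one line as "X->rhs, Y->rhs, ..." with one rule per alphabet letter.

  step 0 ⇒ step 1: CCA ⇒ DAD·DAD·AB
    A ↦ AB
    C ↦ DAD
    B ↦ ABC  (constrained at step 1)
    D ↦ A  (constrained at step 1)

A->AB, B->ABC, C->DAD, D->A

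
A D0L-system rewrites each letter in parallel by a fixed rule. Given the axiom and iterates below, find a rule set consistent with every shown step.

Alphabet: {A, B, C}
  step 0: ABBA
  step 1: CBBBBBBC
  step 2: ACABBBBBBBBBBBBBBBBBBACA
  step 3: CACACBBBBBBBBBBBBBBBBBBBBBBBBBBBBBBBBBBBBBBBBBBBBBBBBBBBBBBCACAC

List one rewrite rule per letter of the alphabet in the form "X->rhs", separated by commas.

A->C, B->BBB, C->ACA

  step 2 ⇒ step 3: ACABBBBBBBBBBBBBBBBBBACA ⇒ C·ACA·C·BBB·BBB·BBB·BBB·BBB·BBB·BBB·BBB·BBB·BBB·BBB·BBB·BBB·BBB·BBB·BBB·BBB·BBB·C·ACA·C
    A ↦ C
    B ↦ BBB
    C ↦ ACA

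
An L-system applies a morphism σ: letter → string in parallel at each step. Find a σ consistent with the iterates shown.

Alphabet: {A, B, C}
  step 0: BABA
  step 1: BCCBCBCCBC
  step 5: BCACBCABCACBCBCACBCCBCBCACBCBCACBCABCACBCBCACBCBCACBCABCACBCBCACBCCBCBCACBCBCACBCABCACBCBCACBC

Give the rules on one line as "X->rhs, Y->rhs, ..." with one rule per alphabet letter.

A->CBC, B->BC, C->A

  step 0 ⇒ step 1: BABA ⇒ BC·CBC·BC·CBC
    A ↦ CBC
    B ↦ BC
    C ↦ A  (constrained at step 1)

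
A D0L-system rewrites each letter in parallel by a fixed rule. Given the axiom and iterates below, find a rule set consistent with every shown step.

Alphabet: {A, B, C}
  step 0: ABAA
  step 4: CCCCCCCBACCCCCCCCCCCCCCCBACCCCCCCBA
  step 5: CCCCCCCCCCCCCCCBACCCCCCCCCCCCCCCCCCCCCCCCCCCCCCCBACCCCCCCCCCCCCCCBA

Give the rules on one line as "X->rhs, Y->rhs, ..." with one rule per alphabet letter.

  step 4 ⇒ step 5: CCCCCCCBACCCCCCCCCCCCCCCBACCCCCCCBA ⇒ CC·CC·CC·CC·CC·CC·CC·C·BA·CC·CC·CC·CC·CC·CC·CC·CC·CC·CC·CC·CC·CC·CC·CC·C·BA·CC·CC·CC·CC·CC·CC·CC·C·BA
    A ↦ BA
    B ↦ C
    C ↦ CC

A->BA, B->C, C->CC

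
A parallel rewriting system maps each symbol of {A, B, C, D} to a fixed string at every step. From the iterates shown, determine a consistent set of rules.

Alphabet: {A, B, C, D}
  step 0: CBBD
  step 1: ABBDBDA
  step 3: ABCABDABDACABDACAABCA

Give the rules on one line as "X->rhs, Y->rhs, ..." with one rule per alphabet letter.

  step 0 ⇒ step 1: CBBD ⇒ AB·BD·BD·A
    B ↦ BD
    C ↦ AB
    D ↦ A
    A ↦ CA  (constrained at step 1)

A->CA, B->BD, C->AB, D->A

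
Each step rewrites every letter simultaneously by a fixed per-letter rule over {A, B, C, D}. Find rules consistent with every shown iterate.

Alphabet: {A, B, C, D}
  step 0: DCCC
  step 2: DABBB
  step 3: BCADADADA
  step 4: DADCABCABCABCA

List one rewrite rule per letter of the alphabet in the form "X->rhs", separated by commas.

  step 3 ⇒ step 4: BCADADADA ⇒ DA·D·CA·B·CA·B·CA·B·CA
    A ↦ CA
    B ↦ DA
    C ↦ D
    D ↦ B

A->CA, B->DA, C->D, D->B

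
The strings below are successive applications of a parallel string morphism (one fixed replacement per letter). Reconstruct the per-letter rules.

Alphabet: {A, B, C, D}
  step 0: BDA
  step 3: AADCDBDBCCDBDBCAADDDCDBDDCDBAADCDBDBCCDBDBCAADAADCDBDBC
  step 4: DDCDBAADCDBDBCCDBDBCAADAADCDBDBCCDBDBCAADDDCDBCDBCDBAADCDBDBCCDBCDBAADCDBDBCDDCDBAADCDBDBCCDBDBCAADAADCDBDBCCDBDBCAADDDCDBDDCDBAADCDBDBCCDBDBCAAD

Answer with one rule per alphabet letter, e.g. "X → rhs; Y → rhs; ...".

A->D, B->DBC, C->AAD, D->CDB

  step 3 ⇒ step 4: AADCDBDBCCDBDBCAADDDCDBDDCDBAADCDBDBCCDBDBCAADAADCDBDBC ⇒ D·D·CDB·AAD·CDB·DBC·CDB·DBC·AAD·AAD·CDB·DBC·CDB·DBC·AAD·D·D·CDB·CDB·CDB·AAD·CDB·DBC·CDB·CDB·AAD·CDB·DBC·D·D·CDB·AAD·CDB·DBC·CDB·DBC·AAD·AAD·CDB·DBC·CDB·DBC·AAD·D·D·CDB·D·D·CDB·AAD·CDB·DBC·CDB·DBC·AAD
    A ↦ D
    B ↦ DBC
    C ↦ AAD
    D ↦ CDB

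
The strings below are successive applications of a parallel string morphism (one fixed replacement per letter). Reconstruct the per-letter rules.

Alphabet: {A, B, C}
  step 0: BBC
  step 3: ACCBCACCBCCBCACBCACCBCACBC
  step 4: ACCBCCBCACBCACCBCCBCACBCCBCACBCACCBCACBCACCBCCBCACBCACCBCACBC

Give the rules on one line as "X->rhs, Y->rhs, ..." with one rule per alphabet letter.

  step 3 ⇒ step 4: ACCBCACCBCCBCACBCACCBCACBC ⇒ AC·CBC·CBC·A·CBC·AC·CBC·CBC·A·CBC·CBC·A·CBC·AC·CBC·A·CBC·AC·CBC·CBC·A·CBC·AC·CBC·A·CBC
    A ↦ AC
    B ↦ A
    C ↦ CBC

A->AC, B->A, C->CBC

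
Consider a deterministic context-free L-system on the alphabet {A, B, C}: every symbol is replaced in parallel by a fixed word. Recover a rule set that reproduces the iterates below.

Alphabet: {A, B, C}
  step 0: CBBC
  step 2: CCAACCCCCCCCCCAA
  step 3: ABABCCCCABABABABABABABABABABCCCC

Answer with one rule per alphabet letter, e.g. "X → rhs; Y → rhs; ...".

  step 2 ⇒ step 3: CCAACCCCCCCCCCAA ⇒ AB·AB·CC·CC·AB·AB·AB·AB·AB·AB·AB·AB·AB·AB·CC·CC
    A ↦ CC
    C ↦ AB
    B ↦ AA  (constrained at step 0)

A->CC, B->AA, C->AB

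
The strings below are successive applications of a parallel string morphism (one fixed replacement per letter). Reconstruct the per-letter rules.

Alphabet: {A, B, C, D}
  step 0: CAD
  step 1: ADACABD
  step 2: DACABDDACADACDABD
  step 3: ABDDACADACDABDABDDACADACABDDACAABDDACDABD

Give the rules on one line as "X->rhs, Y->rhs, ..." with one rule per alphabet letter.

  step 2 ⇒ step 3: DACABDDACADACDABD ⇒ ABD·DAC·A·DAC·D·ABD·ABD·DAC·A·DAC·ABD·DAC·A·ABD·DAC·D·ABD
    A ↦ DAC
    B ↦ D
    C ↦ A
    D ↦ ABD

A->DAC, B->D, C->A, D->ABD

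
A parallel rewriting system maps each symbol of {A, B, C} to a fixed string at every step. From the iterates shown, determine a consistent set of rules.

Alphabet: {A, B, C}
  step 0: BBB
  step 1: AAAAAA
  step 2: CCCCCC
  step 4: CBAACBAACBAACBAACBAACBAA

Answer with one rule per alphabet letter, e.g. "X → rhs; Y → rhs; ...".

A->C, B->AA, C->CB

  step 1 ⇒ step 2: AAAAAA ⇒ C·C·C·C·C·C
    A ↦ C
  step 0 ⇒ step 1: BBB ⇒ AA·AA·AA
    B ↦ AA
    C ↦ CB  (constrained at step 2)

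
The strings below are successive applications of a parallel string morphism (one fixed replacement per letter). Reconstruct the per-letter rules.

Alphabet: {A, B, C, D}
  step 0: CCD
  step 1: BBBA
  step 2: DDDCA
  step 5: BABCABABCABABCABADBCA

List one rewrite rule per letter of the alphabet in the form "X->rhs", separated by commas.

A->CA, B->D, C->B, D->BA

  step 1 ⇒ step 2: BBBA ⇒ D·D·D·CA
    A ↦ CA
    B ↦ D
  step 0 ⇒ step 1: CCD ⇒ B·B·BA
    C ↦ B
  step 0 ⇒ step 1: CCD ⇒ B·B·BA
    D ↦ BA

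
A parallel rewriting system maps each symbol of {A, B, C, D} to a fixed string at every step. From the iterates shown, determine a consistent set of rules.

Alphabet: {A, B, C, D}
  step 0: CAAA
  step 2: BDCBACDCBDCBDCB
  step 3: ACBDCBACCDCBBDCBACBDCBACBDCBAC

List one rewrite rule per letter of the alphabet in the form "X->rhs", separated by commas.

A->C, B->AC, C->DCB, D->B

  step 2 ⇒ step 3: BDCBACDCBDCBDCB ⇒ AC·B·DCB·AC·C·DCB·B·DCB·AC·B·DCB·AC·B·DCB·AC
    A ↦ C
    B ↦ AC
    C ↦ DCB
    D ↦ B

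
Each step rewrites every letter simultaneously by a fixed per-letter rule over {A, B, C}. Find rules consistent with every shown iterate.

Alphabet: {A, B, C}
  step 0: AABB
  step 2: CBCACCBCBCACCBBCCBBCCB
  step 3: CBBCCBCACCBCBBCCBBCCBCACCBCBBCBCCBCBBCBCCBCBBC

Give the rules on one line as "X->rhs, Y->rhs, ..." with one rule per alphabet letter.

  step 2 ⇒ step 3: CBCACCBCBCACCBBCCBBCCB ⇒ CB·BC·CB·CAC·CB·CB·BC·CB·BC·CB·CAC·CB·CB·BC·BC·CB·CB·BC·BC·CB·CB·BC
    A ↦ CAC
    B ↦ BC
    C ↦ CB

A->CAC, B->BC, C->CB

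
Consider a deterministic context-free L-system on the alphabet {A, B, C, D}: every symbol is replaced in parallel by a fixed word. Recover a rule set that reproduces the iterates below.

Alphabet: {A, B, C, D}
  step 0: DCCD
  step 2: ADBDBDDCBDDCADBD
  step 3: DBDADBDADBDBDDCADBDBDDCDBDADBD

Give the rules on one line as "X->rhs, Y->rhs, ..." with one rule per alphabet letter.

  step 2 ⇒ step 3: ADBDBDDCBDDCADBD ⇒ D·BD·AD·BD·AD·BD·BD·DC·AD·BD·BD·DC·D·BD·AD·BD
    A ↦ D
    B ↦ AD
    C ↦ DC
    D ↦ BD

A->D, B->AD, C->DC, D->BD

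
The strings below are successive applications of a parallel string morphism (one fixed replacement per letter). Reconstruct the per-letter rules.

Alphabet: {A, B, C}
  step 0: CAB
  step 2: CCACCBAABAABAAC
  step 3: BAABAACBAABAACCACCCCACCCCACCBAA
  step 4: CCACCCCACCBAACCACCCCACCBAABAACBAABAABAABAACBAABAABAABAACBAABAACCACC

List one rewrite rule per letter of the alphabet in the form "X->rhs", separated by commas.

A->C, B->CCA, C->BAA

  step 3 ⇒ step 4: BAABAACBAABAACCACCCCACCCCACCBAA ⇒ CCA·C·C·CCA·C·C·BAA·CCA·C·C·CCA·C·C·BAA·BAA·C·BAA·BAA·BAA·BAA·C·BAA·BAA·BAA·BAA·C·BAA·BAA·CCA·C·C
    A ↦ C
    B ↦ CCA
    C ↦ BAA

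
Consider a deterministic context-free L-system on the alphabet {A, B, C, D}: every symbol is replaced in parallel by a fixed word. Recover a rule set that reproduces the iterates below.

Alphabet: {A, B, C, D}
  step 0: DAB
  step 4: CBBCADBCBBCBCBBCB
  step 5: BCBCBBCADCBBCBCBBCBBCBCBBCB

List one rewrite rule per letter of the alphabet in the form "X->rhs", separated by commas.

  step 4 ⇒ step 5: CBBCADBCBBCBCBBCB ⇒ B·CB·CB·B·C·AD·CB·B·CB·CB·B·CB·B·CB·CB·B·CB
    A ↦ C
    B ↦ CB
    C ↦ B
    D ↦ AD

A->C, B->CB, C->B, D->AD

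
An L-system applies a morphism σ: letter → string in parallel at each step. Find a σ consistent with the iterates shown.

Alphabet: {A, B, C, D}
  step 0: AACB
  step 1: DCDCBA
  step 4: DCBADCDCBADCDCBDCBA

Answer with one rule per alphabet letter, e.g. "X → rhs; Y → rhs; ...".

A->DC, B->A, C->B, D->DC

  step 0 ⇒ step 1: AACB ⇒ DC·DC·B·A
    A ↦ DC
    B ↦ A
    C ↦ B
    D ↦ DC  (constrained at step 1)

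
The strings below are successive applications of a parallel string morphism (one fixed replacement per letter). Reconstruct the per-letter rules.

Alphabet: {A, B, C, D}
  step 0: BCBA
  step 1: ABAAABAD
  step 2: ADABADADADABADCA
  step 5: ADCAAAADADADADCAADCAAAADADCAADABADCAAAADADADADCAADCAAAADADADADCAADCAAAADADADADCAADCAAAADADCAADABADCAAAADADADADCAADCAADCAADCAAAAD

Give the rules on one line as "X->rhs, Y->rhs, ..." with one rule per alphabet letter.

A->AD, B->AB, C->AA, D->CA

  step 1 ⇒ step 2: ABAAABAD ⇒ AD·AB·AD·AD·AD·AB·AD·CA
    A ↦ AD
    B ↦ AB
    D ↦ CA
  step 0 ⇒ step 1: BCBA ⇒ AB·AA·AB·AD
    C ↦ AA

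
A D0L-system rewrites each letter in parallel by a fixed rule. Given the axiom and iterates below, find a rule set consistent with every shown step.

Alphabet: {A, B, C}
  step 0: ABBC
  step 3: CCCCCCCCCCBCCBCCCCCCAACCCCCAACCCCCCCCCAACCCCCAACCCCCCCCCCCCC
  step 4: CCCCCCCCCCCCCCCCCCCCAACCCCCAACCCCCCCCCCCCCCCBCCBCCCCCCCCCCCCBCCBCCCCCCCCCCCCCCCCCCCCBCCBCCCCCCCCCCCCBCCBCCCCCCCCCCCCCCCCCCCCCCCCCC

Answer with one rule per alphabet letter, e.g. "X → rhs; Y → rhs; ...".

  step 3 ⇒ step 4: CCCCCCCCCCBCCBCCCCCCAACCCCCAACCCCCCCCCAACCCCCAACCCCCCCCCCCCC ⇒ CC·CC·CC·CC·CC·CC·CC·CC·CC·CC·AAC·CC·CC·AAC·CC·CC·CC·CC·CC·CC·CCB·CCB·CC·CC·CC·CC·CC·CCB·CCB·CC·CC·CC·CC·CC·CC·CC·CC·CC·CCB·CCB·CC·CC·CC·CC·CC·CCB·CCB·CC·CC·CC·CC·CC·CC·CC·CC·CC·CC·CC·CC·CC
    A ↦ CCB
    B ↦ AAC
    C ↦ CC

A->CCB, B->AAC, C->CC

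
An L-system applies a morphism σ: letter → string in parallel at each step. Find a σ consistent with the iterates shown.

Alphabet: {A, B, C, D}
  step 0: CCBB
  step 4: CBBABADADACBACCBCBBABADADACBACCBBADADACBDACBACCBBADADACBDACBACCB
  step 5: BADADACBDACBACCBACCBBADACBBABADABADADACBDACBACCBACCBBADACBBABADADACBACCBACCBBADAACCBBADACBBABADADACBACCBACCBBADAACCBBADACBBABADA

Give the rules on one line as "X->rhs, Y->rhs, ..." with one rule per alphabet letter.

A->CB, B->DA, C->BA, D->AC

  step 4 ⇒ step 5: CBBABADADACBACCBCBBABADADACBACCBBADADACBDACBACCBBADADACBDACBACCB ⇒ BA·DA·DA·CB·DA·CB·AC·CB·AC·CB·BA·DA·CB·BA·BA·DA·BA·DA·DA·CB·DA·CB·AC·CB·AC·CB·BA·DA·CB·BA·BA·DA·DA·CB·AC·CB·AC·CB·BA·DA·AC·CB·BA·DA·CB·BA·BA·DA·DA·CB·AC·CB·AC·CB·BA·DA·AC·CB·BA·DA·CB·BA·BA·DA
    A ↦ CB
    B ↦ DA
    C ↦ BA
    D ↦ AC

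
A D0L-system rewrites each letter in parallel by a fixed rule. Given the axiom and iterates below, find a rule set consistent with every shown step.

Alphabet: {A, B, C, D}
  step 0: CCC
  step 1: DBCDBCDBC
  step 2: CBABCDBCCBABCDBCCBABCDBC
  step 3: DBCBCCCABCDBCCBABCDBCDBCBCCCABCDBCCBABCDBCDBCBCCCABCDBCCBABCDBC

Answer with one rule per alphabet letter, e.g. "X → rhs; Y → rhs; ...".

A->CCA, B->BC, C->DBC, D->CBA

  step 2 ⇒ step 3: CBABCDBCCBABCDBCCBABCDBC ⇒ DBC·BC·CCA·BC·DBC·CBA·BC·DBC·DBC·BC·CCA·BC·DBC·CBA·BC·DBC·DBC·BC·CCA·BC·DBC·CBA·BC·DBC
    A ↦ CCA
    B ↦ BC
    C ↦ DBC
    D ↦ CBA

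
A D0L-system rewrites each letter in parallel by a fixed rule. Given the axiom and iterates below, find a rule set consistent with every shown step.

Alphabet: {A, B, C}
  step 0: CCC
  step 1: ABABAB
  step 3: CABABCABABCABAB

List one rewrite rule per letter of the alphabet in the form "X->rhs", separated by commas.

  step 0 ⇒ step 1: CCC ⇒ AB·AB·AB
    C ↦ AB
    A ↦ BC  (constrained at step 1)
    B ↦ C  (constrained at step 1)

A->BC, B->C, C->AB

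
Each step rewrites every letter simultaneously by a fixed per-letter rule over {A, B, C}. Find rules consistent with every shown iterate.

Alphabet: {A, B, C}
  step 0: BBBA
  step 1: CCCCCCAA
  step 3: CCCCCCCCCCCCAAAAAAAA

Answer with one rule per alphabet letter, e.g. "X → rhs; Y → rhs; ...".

  step 0 ⇒ step 1: BBBA ⇒ CC·CC·CC·AA
    A ↦ AA
    B ↦ CC
    C ↦ B  (constrained at step 1)

A->AA, B->CC, C->B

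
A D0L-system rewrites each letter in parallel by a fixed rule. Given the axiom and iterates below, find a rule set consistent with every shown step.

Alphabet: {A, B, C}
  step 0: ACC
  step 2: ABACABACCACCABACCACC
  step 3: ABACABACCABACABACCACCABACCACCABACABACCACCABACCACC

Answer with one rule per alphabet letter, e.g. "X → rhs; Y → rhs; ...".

  step 2 ⇒ step 3: ABACABACCACCABACCACC ⇒ AB·AC·AB·ACC·AB·AC·AB·ACC·ACC·AB·ACC·ACC·AB·AC·AB·ACC·ACC·AB·ACC·ACC
    A ↦ AB
    B ↦ AC
    C ↦ ACC

A->AB, B->AC, C->ACC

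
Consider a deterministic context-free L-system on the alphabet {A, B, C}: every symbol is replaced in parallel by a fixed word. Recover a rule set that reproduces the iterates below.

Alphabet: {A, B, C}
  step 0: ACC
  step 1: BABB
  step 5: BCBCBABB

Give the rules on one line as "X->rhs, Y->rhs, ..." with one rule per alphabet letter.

  step 0 ⇒ step 1: ACC ⇒ BA·B·B
    A ↦ BA
    C ↦ B
    B ↦ C  (constrained at step 1)

A->BA, B->C, C->B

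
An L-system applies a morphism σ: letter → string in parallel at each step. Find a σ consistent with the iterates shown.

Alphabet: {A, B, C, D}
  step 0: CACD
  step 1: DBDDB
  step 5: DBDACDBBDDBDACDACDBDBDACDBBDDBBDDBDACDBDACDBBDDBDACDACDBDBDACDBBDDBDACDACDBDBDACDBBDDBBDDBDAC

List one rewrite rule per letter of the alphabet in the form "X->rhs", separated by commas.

A->B, B->DAC, C->D, D->DB

  step 0 ⇒ step 1: CACD ⇒ D·B·D·DB
    A ↦ B
    C ↦ D
    D ↦ DB
    B ↦ DAC  (constrained at step 1)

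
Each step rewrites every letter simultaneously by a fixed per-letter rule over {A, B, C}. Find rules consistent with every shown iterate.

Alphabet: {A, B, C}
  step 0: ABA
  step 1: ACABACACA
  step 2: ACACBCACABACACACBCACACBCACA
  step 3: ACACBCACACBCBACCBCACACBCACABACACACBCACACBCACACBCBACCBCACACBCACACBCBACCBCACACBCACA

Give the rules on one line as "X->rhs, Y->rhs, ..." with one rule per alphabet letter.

  step 2 ⇒ step 3: ACACBCACABACACACBCACACBCACA ⇒ ACA·CBC·ACA·CBC·BAC·CBC·ACA·CBC·ACA·BAC·ACA·CBC·ACA·CBC·ACA·CBC·BAC·CBC·ACA·CBC·ACA·CBC·BAC·CBC·ACA·CBC·ACA
    A ↦ ACA
    B ↦ BAC
    C ↦ CBC

A->ACA, B->BAC, C->CBC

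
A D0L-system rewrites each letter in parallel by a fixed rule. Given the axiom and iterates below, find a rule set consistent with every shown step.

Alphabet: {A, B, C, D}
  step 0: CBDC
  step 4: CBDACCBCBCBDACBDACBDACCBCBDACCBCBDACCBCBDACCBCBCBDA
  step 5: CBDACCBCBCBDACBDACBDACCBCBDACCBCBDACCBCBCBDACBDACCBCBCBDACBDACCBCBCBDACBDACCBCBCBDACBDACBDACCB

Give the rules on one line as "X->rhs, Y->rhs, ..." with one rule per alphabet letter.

  step 4 ⇒ step 5: CBDACCBCBCBDACBDACBDACCBCBDACCBCBDACCBCBDACCBCBCBDA ⇒ CB·DA·CC·B·CB·CB·DA·CB·DA·CB·DA·CC·B·CB·DA·CC·B·CB·DA·CC·B·CB·CB·DA·CB·DA·CC·B·CB·CB·DA·CB·DA·CC·B·CB·CB·DA·CB·DA·CC·B·CB·CB·DA·CB·DA·CB·DA·CC·B
    A ↦ B
    B ↦ DA
    C ↦ CB
    D ↦ CC

A->B, B->DA, C->CB, D->CC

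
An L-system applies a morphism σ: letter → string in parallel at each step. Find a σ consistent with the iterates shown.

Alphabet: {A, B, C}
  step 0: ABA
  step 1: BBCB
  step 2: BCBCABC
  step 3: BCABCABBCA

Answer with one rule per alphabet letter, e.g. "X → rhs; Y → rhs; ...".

A->B, B->BC, C->A

  step 2 ⇒ step 3: BCBCABC ⇒ BC·A·BC·A·B·BC·A
    A ↦ B
    B ↦ BC
    C ↦ A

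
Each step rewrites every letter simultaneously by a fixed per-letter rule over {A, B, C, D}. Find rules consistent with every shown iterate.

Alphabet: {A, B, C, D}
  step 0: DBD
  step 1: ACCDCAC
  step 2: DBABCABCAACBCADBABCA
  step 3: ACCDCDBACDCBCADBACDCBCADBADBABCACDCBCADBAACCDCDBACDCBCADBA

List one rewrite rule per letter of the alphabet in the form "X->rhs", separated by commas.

  step 2 ⇒ step 3: DBABCABCAACBCADBABCA ⇒ AC·CDC·DBA·CDC·BCA·DBA·CDC·BCA·DBA·DBA·BCA·CDC·BCA·DBA·AC·CDC·DBA·CDC·BCA·DBA
    A ↦ DBA
    B ↦ CDC
    C ↦ BCA
    D ↦ AC

A->DBA, B->CDC, C->BCA, D->AC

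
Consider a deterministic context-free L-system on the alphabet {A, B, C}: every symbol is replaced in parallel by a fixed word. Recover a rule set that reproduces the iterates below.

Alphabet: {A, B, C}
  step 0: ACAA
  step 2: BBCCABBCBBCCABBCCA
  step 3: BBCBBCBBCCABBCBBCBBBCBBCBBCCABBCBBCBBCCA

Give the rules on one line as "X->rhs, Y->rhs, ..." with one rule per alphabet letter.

A->CCA, B->BBC, C->B

  step 2 ⇒ step 3: BBCCABBCBBCCABBCCA ⇒ BBC·BBC·B·B·CCA·BBC·BBC·B·BBC·BBC·B·B·CCA·BBC·BBC·B·B·CCA
    A ↦ CCA
    B ↦ BBC
    C ↦ B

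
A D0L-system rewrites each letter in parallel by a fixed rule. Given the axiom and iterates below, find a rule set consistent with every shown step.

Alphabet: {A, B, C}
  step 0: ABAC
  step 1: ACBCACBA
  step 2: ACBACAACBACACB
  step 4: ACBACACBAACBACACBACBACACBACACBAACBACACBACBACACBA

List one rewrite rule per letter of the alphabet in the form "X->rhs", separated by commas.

A->ACB, B->C, C->A

  step 1 ⇒ step 2: ACBCACBA ⇒ ACB·A·C·A·ACB·A·C·ACB
    A ↦ ACB
    B ↦ C
    C ↦ A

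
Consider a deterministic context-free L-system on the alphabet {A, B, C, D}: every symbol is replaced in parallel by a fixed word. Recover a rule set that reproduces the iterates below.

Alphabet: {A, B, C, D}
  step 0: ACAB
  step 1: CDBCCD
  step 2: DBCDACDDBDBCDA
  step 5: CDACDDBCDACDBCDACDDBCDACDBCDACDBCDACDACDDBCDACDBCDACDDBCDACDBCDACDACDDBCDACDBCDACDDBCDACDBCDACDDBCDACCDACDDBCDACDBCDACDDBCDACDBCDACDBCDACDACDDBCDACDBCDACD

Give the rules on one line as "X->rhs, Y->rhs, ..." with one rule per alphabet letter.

A->C, B->CD, C->DB, D->CDA

  step 1 ⇒ step 2: CDBCCD ⇒ DB·CDA·CD·DB·DB·CDA
    B ↦ CD
    C ↦ DB
    D ↦ CDA
  step 0 ⇒ step 1: ACAB ⇒ C·DB·C·CD
    A ↦ C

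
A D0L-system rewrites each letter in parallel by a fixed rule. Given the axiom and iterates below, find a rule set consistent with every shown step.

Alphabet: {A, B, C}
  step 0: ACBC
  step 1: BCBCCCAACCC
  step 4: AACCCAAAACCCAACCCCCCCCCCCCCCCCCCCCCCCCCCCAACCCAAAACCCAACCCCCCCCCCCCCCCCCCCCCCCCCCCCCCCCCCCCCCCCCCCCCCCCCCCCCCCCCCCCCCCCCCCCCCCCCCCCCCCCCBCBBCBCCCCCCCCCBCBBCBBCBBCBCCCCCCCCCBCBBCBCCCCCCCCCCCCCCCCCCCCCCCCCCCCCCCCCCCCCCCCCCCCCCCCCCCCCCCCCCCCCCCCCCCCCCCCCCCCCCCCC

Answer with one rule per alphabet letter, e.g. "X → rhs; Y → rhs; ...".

  step 0 ⇒ step 1: ACBC ⇒ BCB·CCC·AA·CCC
    A ↦ BCB
    B ↦ AA
    C ↦ CCC

A->BCB, B->AA, C->CCC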